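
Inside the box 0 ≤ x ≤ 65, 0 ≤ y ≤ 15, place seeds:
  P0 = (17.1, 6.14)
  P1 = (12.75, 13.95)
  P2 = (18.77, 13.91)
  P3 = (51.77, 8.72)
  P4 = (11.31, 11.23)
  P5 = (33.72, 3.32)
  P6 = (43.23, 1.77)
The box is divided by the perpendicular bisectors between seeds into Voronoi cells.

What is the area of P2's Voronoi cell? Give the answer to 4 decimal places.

1. box [0,65]×[0,15]: [(0, 0) (65, 0) (65, 15) (0, 15)]
2. ⊥bis P2·P0 via (17.935,10.025): [(0, 13.8798) (64.5783, 0) (65, 0) (65, 15) (0, 15)]  |A|=526.8347
3. ⊥bis P2·P1 via (15.76,13.93): [(15.7372, 10.4974) (64.5783, 0) (65, 0) (65, 15) (15.7671, 15)]  |A|=482.5233
4. ⊥bis P2·P3 via (35.27,11.315): [(15.7372, 10.4974) (34.5069, 6.4632) (35.8496, 15) (15.7671, 15)]  |A|=128.0368
5. ⊥bis P2·P4 via (15.04,12.57): [(15.7381, 10.6269) (15.7886, 10.4863) (34.5069, 6.4632) (35.8496, 15) (15.7671, 15)]  |A|=128.0335
6. ⊥bis P2·P5 via (26.245,8.615): [(15.7381, 10.6269) (15.7886, 10.4863) (26.0138, 8.2886) (30.7679, 15) (15.7671, 15)]  |A|=73.5035
7. ⊥bis P2·P6 via (31,7.84): [(15.7381, 10.6269) (15.7886, 10.4863) (26.0138, 8.2886) (30.7679, 15) (15.7671, 15)]  |A|=73.5035
8. canonical 5-gon: [(15.7381, 10.6269) (15.7886, 10.4863) (26.0138, 8.2886) (30.7679, 15) (15.7671, 15)]
9. shoelace: 73.5035

Area of P2's cell: 73.5035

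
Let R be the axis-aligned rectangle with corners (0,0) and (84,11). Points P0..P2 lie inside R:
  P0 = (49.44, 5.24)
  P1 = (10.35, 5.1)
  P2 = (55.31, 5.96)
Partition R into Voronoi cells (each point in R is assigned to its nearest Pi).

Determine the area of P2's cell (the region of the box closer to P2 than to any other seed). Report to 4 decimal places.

1. box [0,84]×[0,11]: [(0, 0) (84, 0) (84, 11) (0, 11)]
2. ⊥bis P2·P0 via (52.375,5.6): [(53.0619, 0) (84, 0) (84, 11) (51.7126, 11)]  |A|=347.7401
3. ⊥bis P2·P1 via (32.83,5.53): [(53.0619, 0) (84, 0) (84, 11) (51.7126, 11)]  |A|=347.7401
4. canonical 4-gon: [(53.0619, 0) (84, 0) (84, 11) (51.7126, 11)]
5. shoelace: 347.7401

Area of P2's cell: 347.7401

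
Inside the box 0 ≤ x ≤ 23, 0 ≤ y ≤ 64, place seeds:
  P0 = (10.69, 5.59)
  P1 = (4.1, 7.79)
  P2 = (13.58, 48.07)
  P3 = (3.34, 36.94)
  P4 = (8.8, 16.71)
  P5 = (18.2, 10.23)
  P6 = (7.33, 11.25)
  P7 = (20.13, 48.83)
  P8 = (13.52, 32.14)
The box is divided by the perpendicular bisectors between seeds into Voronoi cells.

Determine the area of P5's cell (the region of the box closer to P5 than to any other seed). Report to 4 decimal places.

Area of P5's cell: 159.5474

1. box [0,23]×[0,64]: [(0, 0) (23, 0) (23, 64) (0, 64)]
2. ⊥bis P5·P0 via (14.445,7.91): [(0, 31.2897) (19.3321, 0) (23, 0) (23, 64) (0, 64)]  |A|=1169.5513
3. ⊥bis P5·P1 via (11.15,9.01): [(10.1325, 14.89) (19.3321, 0) (23, 0) (23, 64) (1.634, 64)]  |A|=963.7105
4. ⊥bis P5·P2 via (15.89,29.15): [(7.835, 28.1665) (10.1325, 14.89) (19.3321, 0) (23, 0) (23, 30.0181)]  |A|=323.2331
5. ⊥bis P5·P3 via (10.77,23.585): [(22.1456, 29.9138) (8.8159, 22.4979) (10.1325, 14.89) (19.3321, 0) (23, 0) (23, 30.0181)]  |A|=281.815
6. ⊥bis P5·P4 via (13.5,13.47): [(12.1868, 11.565) (19.3321, 0) (23, 0) (23, 27.2509)]  |A|=168.5443
7. ⊥bis P5·P6 via (12.765,10.74): [(12.9457, 12.666) (12.756, 10.6438) (19.3321, 0) (23, 0) (23, 27.2509)]  |A|=167.8814
8. ⊥bis P5·P7 via (19.165,29.53): [(12.9457, 12.666) (12.756, 10.6438) (19.3321, 0) (23, 0) (23, 27.2509)]  |A|=167.8814
9. ⊥bis P5·P8 via (15.86,21.185): [(19.3293, 21.926) (12.9457, 12.666) (12.756, 10.6438) (19.3321, 0) (23, 0) (23, 22.7101)]  |A|=159.5474
10. canonical 6-gon: [(19.3293, 21.926) (12.9457, 12.666) (12.756, 10.6438) (19.3321, 0) (23, 0) (23, 22.7101)]
11. shoelace: 159.5474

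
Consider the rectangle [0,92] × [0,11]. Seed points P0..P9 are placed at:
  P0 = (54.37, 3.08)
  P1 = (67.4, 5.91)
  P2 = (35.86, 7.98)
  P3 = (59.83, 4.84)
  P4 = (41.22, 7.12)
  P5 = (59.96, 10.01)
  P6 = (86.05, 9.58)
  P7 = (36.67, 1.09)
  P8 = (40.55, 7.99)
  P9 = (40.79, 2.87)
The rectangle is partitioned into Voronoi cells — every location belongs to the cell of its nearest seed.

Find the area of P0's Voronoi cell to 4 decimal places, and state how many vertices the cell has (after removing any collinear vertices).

Area of P0's cell: 86.9735 (6 vertices)

1. box [0,92]×[0,11]: [(0, 0) (92, 0) (92, 11) (0, 11)]
2. ⊥bis P0·P1 via (60.885,4.495): [(0, 0) (61.8613, 0) (59.4722, 11) (0, 11)]  |A|=667.334
3. ⊥bis P0·P2 via (45.115,5.53): [(43.6511, 0) (61.8613, 0) (59.4722, 11) (46.563, 11)]  |A|=171.1563
4. ⊥bis P0·P3 via (57.1,3.96): [(43.6511, 0) (58.3765, 0) (54.8307, 11) (46.563, 11)]  |A|=126.4618
5. ⊥bis P0·P4 via (47.795,5.1): [(46.2282, 0) (58.3765, 0) (54.8307, 11) (49.6076, 11)]  |A|=95.5427
6. ⊥bis P0·P5 via (57.165,6.545): [(46.2282, 0) (58.3765, 0) (55.9511, 7.5242) (51.6421, 11) (49.6076, 11)]  |A|=90.0011
7. ⊥bis P0·P6 via (70.21,6.33): [(46.2282, 0) (58.3765, 0) (55.9511, 7.5242) (51.6421, 11) (49.6076, 11)]  |A|=90.0011
8. ⊥bis P0·P7 via (45.52,2.085): [(46.2282, 0) (58.3765, 0) (55.9511, 7.5242) (51.6421, 11) (49.6076, 11)]  |A|=90.0011
9. ⊥bis P0·P8 via (47.46,5.535): [(46.2282, 0) (58.3765, 0) (55.9511, 7.5242) (51.6421, 11) (49.6076, 11)]  |A|=90.0011
10. ⊥bis P0·P9 via (47.58,2.975): [(47.559, 4.3319) (47.626, 0) (58.3765, 0) (55.9511, 7.5242) (51.6421, 11) (49.6076, 11)]  |A|=86.9735
11. canonical 6-gon: [(47.559, 4.3319) (47.626, 0) (58.3765, 0) (55.9511, 7.5242) (51.6421, 11) (49.6076, 11)]
12. shoelace: 86.9735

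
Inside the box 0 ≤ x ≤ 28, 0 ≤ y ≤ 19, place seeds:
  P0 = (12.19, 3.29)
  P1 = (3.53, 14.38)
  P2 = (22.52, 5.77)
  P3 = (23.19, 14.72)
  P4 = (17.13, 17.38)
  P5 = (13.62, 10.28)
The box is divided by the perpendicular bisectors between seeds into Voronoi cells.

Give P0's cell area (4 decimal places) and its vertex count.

Area of P0's cell: 112.0326 (5 vertices)

1. box [0,28]×[0,19]: [(0, 0) (28, 0) (28, 19) (0, 19)]
2. ⊥bis P0·P1 via (7.86,8.835): [(0, 2.6973) (0, 0) (28, 0) (28, 19) (20.8773, 19)]  |A|=361.8213
3. ⊥bis P0·P2 via (17.355,4.53): [(14.9856, 14.3993) (0, 2.6973) (0, 0) (18.4426, 0)]  |A|=152.9897
4. ⊥bis P0·P3 via (17.69,9.005): [(15.8572, 10.7689) (13.3842, 13.1488) (0, 2.6973) (0, 0) (18.4426, 0)]  |A|=149.5379
5. ⊥bis P0·P4 via (14.66,10.335): [(16.081, 9.8368) (11.2927, 11.5156) (0, 2.6973) (0, 0) (18.4426, 0)]  |A|=142.986
6. ⊥bis P0·P5 via (12.905,6.785): [(17.0155, 5.9441) (6.8271, 8.0284) (0, 2.6973) (0, 0) (18.4426, 0)]  |A|=112.0326
7. canonical 5-gon: [(17.0155, 5.9441) (6.8271, 8.0284) (0, 2.6973) (0, 0) (18.4426, 0)]
8. shoelace: 112.0326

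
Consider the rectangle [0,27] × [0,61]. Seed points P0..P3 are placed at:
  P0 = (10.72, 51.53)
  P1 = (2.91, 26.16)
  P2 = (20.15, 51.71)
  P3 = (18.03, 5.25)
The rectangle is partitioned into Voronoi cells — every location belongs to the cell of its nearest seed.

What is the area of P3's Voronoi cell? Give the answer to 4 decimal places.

Area of P3's cell: 483.1917

1. box [0,27]×[0,61]: [(0, 0) (27, 0) (27, 61) (0, 61)]
2. ⊥bis P3·P0 via (14.375,28.39): [(0, 26.1194) (0, 0) (27, 0) (27, 30.3841)]  |A|=762.7984
3. ⊥bis P3·P1 via (10.47,15.705): [(0, 8.1342) (0, 0) (27, 0) (27, 27.6578)]  |A|=483.1917
4. ⊥bis P3·P2 via (19.09,28.48): [(0, 8.1342) (0, 0) (27, 0) (27, 27.6578)]  |A|=483.1917
5. canonical 4-gon: [(0, 8.1342) (0, 0) (27, 0) (27, 27.6578)]
6. shoelace: 483.1917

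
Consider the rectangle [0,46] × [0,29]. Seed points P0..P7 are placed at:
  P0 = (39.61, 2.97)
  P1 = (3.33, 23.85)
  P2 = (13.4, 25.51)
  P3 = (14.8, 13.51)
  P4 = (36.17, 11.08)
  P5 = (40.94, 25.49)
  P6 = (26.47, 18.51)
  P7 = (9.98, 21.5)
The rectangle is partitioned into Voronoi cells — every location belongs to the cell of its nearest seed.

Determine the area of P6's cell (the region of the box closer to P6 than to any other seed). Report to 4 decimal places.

1. box [0,46]×[0,29]: [(0, 0) (46, 0) (46, 29) (0, 29)]
2. ⊥bis P6·P0 via (33.04,10.74): [(0, 0) (20.3384, 0) (46, 21.6985) (46, 29) (0, 29)]  |A|=1055.591
3. ⊥bis P6·P1 via (14.9,21.18): [(10.0123, 0) (20.3384, 0) (46, 21.6985) (46, 29) (16.7046, 29)]  |A|=668.1956
4. ⊥bis P6·P2 via (19.935,22.01): [(11.4246, 6.1198) (10.0123, 0) (20.3384, 0) (46, 21.6985) (46, 29) (23.6787, 29)]  |A|=588.4116
5. ⊥bis P6·P3 via (20.635,16.01): [(18.8957, 20.0695) (25.5914, 4.4418) (46, 21.6985) (46, 29) (23.6787, 29)]  |A|=415.8647
6. ⊥bis P6·P4 via (31.32,14.795): [(18.8957, 20.0695) (24.8016, 6.2851) (42.2007, 29) (23.6787, 29)]  |A|=269.6995
7. ⊥bis P6·P5 via (33.705,22): [(18.8957, 20.0695) (24.8016, 6.2851) (34.916, 19.4896) (30.3284, 29) (23.6787, 29)]  |A|=213.2439
8. ⊥bis P6·P7 via (18.225,20.005): [(18.8957, 20.0695) (24.8016, 6.2851) (34.916, 19.4896) (30.3284, 29) (23.6787, 29)]  |A|=213.2439
9. canonical 5-gon: [(18.8957, 20.0695) (24.8016, 6.2851) (34.916, 19.4896) (30.3284, 29) (23.6787, 29)]
10. shoelace: 213.2439

Area of P6's cell: 213.2439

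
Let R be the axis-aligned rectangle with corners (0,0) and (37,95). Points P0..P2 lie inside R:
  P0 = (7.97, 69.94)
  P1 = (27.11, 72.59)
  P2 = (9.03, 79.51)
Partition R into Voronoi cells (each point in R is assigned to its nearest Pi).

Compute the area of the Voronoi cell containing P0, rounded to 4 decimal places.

1. box [0,37]×[0,95]: [(0, 0) (37, 0) (37, 95) (0, 95)]
2. ⊥bis P0·P1 via (17.54,71.265): [(0, 0) (27.4069, 0) (14.2538, 95) (0, 95)]  |A|=1978.883
3. ⊥bis P0·P2 via (8.5,74.725): [(0, 75.6665) (0, 0) (27.4069, 0) (17.1943, 73.762)]  |A|=1661.3089
4. canonical 4-gon: [(0, 75.6665) (0, 0) (27.4069, 0) (17.1943, 73.762)]
5. shoelace: 1661.3089

Area of P0's cell: 1661.3089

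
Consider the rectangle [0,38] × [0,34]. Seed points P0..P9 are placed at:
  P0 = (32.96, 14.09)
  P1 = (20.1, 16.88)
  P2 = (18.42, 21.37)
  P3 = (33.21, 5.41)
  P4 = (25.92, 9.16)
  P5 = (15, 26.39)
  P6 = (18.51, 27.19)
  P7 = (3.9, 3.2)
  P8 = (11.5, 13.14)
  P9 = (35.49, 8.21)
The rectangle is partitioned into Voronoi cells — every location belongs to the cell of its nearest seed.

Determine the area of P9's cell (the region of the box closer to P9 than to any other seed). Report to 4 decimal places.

Area of P9's cell: 32.0835

1. box [0,38]×[0,34]: [(0, 0) (38, 0) (38, 34) (0, 34)]
2. ⊥bis P9·P0 via (34.225,11.15): [(8.3112, 0) (38, 0) (38, 12.7743)]  |A|=189.6267
3. ⊥bis P9·P1 via (27.795,12.545): [(24.7004, 7.0518) (20.7277, 0) (38, 0) (38, 12.7743)]  |A|=145.8469
4. ⊥bis P9·P2 via (26.955,14.79): [(24.7004, 7.0518) (20.7277, 0) (38, 0) (38, 12.7743)]  |A|=145.8469
5. ⊥bis P9·P3 via (34.35,6.81): [(30.8196, 9.6848) (38, 3.8379) (38, 12.7743)]  |A|=32.0835
6. ⊥bis P9·P4 via (30.705,8.685): [(30.8196, 9.6848) (38, 3.8379) (38, 12.7743)]  |A|=32.0835
7. ⊥bis P9·P5 via (25.245,17.3): [(30.8196, 9.6848) (38, 3.8379) (38, 12.7743)]  |A|=32.0835
8. ⊥bis P9·P6 via (27,17.7): [(30.8196, 9.6848) (38, 3.8379) (38, 12.7743)]  |A|=32.0835
9. ⊥bis P9·P7 via (19.695,5.705): [(30.8196, 9.6848) (38, 3.8379) (38, 12.7743)]  |A|=32.0835
10. ⊥bis P9·P8 via (23.495,10.675): [(30.8196, 9.6848) (38, 3.8379) (38, 12.7743)]  |A|=32.0835
11. canonical 3-gon: [(30.8196, 9.6848) (38, 3.8379) (38, 12.7743)]
12. shoelace: 32.0835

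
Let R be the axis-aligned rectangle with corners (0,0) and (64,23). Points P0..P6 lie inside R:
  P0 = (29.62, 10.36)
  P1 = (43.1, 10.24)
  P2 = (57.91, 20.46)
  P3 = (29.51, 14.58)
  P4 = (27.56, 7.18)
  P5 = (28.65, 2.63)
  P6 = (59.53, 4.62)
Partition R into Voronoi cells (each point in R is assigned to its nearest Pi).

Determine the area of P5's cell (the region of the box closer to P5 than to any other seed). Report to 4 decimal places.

1. box [0,64]×[0,23]: [(0, 0) (64, 0) (64, 23) (0, 23)]
2. ⊥bis P5·P0 via (29.135,6.495): [(0, 10.151) (0, 0) (64, 0) (64, 2.12)]  |A|=392.671
3. ⊥bis P5·P1 via (35.875,6.435): [(36.3181, 5.5936) (0, 10.151) (0, 0) (39.264, 0)]  |A|=294.1467
4. ⊥bis P5·P2 via (43.28,11.545): [(36.3181, 5.5936) (0, 10.151) (0, 0) (39.264, 0)]  |A|=294.1467
5. ⊥bis P5·P3 via (29.08,8.605): [(36.3181, 5.5936) (0, 10.151) (0, 0) (39.264, 0)]  |A|=294.1467
6. ⊥bis P5·P4 via (28.105,4.905): [(36.3181, 5.5936) (32.8147, 6.0333) (7.63, 0) (39.264, 0)]  |A|=104.5787
7. ⊥bis P5·P6 via (44.09,3.625): [(36.3181, 5.5936) (32.8147, 6.0333) (7.63, 0) (39.264, 0)]  |A|=104.5787
8. canonical 4-gon: [(36.3181, 5.5936) (32.8147, 6.0333) (7.63, 0) (39.264, 0)]
9. shoelace: 104.5787

Area of P5's cell: 104.5787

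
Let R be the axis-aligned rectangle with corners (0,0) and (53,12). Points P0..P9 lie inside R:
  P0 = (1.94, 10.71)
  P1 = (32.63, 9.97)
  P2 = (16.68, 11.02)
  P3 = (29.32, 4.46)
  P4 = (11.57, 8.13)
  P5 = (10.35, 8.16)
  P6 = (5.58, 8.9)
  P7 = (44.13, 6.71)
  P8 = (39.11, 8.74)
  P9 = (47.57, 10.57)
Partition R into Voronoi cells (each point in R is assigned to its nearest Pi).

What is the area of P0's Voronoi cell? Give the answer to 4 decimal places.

Area of P0's cell: 23.6668

1. box [0,53]×[0,12]: [(0, 0) (53, 0) (53, 12) (0, 12)]
2. ⊥bis P0·P1 via (17.285,10.34): [(0, 0) (17.0357, 0) (17.325, 12) (0, 12)]  |A|=206.1642
3. ⊥bis P0·P2 via (9.31,10.865): [(0, 0) (9.5385, 0) (9.2861, 12) (0, 12)]  |A|=112.9478
4. ⊥bis P0·P3 via (15.63,7.585): [(0, 0) (9.5385, 0) (9.2861, 12) (0, 12)]  |A|=112.9478
5. ⊥bis P0·P4 via (6.755,9.42): [(0, 0) (4.2313, 0) (7.4462, 12) (0, 12)]  |A|=70.0649
6. ⊥bis P0·P5 via (6.145,9.435): [(0, 0) (3.2842, 0) (6.9227, 12) (0, 12)]  |A|=61.2417
7. ⊥bis P0·P6 via (3.76,9.805): [(0, 2.2435) (4.8515, 12) (0, 12)]  |A|=23.6668
8. ⊥bis P0·P7 via (23.035,8.71): [(0, 2.2435) (4.8515, 12) (0, 12)]  |A|=23.6668
9. ⊥bis P0·P8 via (20.525,9.725): [(0, 2.2435) (4.8515, 12) (0, 12)]  |A|=23.6668
10. ⊥bis P0·P9 via (24.755,10.64): [(0, 2.2435) (4.8515, 12) (0, 12)]  |A|=23.6668
11. canonical 3-gon: [(0, 2.2435) (4.8515, 12) (0, 12)]
12. shoelace: 23.6668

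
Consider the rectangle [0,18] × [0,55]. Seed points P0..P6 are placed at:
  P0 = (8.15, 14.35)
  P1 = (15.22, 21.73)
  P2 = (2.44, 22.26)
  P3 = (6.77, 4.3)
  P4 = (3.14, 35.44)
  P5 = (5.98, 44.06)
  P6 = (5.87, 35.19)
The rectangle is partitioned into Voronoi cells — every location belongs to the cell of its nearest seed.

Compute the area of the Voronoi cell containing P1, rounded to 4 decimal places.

1. box [0,18]×[0,55]: [(0, 0) (18, 0) (18, 55) (0, 55)]
2. ⊥bis P1·P0 via (11.685,18.04): [(0, 29.2342) (18, 11.9903) (18, 55) (0, 55)]  |A|=618.9801
3. ⊥bis P1·P2 via (8.83,21.995): [(8.7813, 20.8217) (18, 11.9903) (18, 55) (10.1988, 55)]  |A|=331.5628
4. ⊥bis P1·P3 via (10.995,13.015): [(8.7813, 20.8217) (18, 11.9903) (18, 55) (10.1988, 55)]  |A|=331.5628
5. ⊥bis P1·P4 via (9.18,28.585): [(9.1004, 28.5149) (8.7813, 20.8217) (18, 11.9903) (18, 36.3564)]  |A|=145.2936
6. ⊥bis P1·P5 via (10.6,32.895): [(17.1455, 35.6035) (9.1004, 28.5149) (8.7813, 20.8217) (18, 11.9903) (18, 35.9571)]  |A|=145.123
7. ⊥bis P1·P6 via (10.545,28.46): [(9.0552, 27.4251) (8.7813, 20.8217) (18, 11.9903) (18, 33.6386)]  |A|=128.4668
8. canonical 4-gon: [(9.0552, 27.4251) (8.7813, 20.8217) (18, 11.9903) (18, 33.6386)]
9. shoelace: 128.4668

Area of P1's cell: 128.4668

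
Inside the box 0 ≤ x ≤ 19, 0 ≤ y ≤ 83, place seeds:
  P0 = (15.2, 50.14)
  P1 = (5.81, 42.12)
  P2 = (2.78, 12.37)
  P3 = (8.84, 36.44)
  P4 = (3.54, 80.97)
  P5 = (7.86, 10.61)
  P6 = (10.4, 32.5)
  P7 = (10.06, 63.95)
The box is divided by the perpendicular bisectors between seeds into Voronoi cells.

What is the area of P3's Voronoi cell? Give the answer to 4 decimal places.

Area of P3's cell: 99.4060

1. box [0,19]×[0,83]: [(0, 0) (19, 0) (19, 83) (0, 83)]
2. ⊥bis P3·P0 via (12.02,43.29): [(0, 48.8701) (0, 0) (19, 0) (19, 40.0496)]  |A|=844.7375
3. ⊥bis P3·P1 via (7.325,39.28): [(13.5289, 42.5895) (0, 35.3725) (0, 0) (19, 0) (19, 40.0496)]  |A|=753.4333
4. ⊥bis P3·P2 via (5.81,24.405): [(13.5289, 42.5895) (0, 35.3725) (0, 25.8678) (19, 21.0842) (19, 40.0496)]  |A|=307.3896
5. ⊥bis P3·P4 via (6.19,58.705): [(13.5289, 42.5895) (0, 35.3725) (0, 25.8678) (19, 21.0842) (19, 40.0496)]  |A|=307.3896
6. ⊥bis P3·P5 via (8.35,23.525): [(13.5289, 42.5895) (0, 35.3725) (0, 25.8678) (9.4748, 23.4823) (19, 23.1209) (19, 40.0496)]  |A|=297.6895
7. ⊥bis P3·P6 via (9.62,34.47): [(13.5289, 42.5895) (0, 35.3725) (0, 30.6611) (19, 38.1839) (19, 40.0496)]  |A|=99.406
8. ⊥bis P3·P7 via (9.45,50.195): [(13.5289, 42.5895) (0, 35.3725) (0, 30.6611) (19, 38.1839) (19, 40.0496)]  |A|=99.406
9. canonical 5-gon: [(13.5289, 42.5895) (0, 35.3725) (0, 30.6611) (19, 38.1839) (19, 40.0496)]
10. shoelace: 99.406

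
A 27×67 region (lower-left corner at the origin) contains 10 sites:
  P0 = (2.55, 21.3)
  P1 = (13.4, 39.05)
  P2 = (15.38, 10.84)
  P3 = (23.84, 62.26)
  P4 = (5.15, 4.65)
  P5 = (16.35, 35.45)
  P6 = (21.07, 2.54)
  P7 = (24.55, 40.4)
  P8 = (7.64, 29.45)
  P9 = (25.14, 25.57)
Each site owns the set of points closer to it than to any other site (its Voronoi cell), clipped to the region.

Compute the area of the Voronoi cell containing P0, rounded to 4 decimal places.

Area of P0's cell: 124.0622

1. box [0,27]×[0,67]: [(0, 0) (27, 0) (27, 67) (0, 67)]
2. ⊥bis P0·P1 via (7.975,30.175): [(0, 35.0499) (0, 0) (27, 0) (27, 18.5456)]  |A|=723.5392
3. ⊥bis P0·P2 via (8.965,16.07): [(16.3105, 25.0798) (0, 35.0499) (0, 5.0737)]  |A|=244.4624
4. ⊥bis P0·P3 via (13.195,41.78): [(16.3105, 25.0798) (0, 35.0499) (0, 5.0737)]  |A|=244.4624
5. ⊥bis P0·P4 via (3.85,12.975): [(6.8198, 13.4388) (16.3105, 25.0798) (0, 35.0499) (0, 12.3738)]  |A|=219.5699
6. ⊥bis P0·P5 via (9.45,28.375): [(6.8198, 13.4388) (14.7683, 23.1882) (6.9819, 30.782) (0, 35.0499) (0, 12.3738)]  |A|=206.3502
7. ⊥bis P0·P6 via (11.81,11.92): [(6.8198, 13.4388) (14.7683, 23.1882) (6.9819, 30.782) (0, 35.0499) (0, 12.3738)]  |A|=206.3502
8. ⊥bis P0·P7 via (13.55,30.85): [(6.8198, 13.4388) (14.7683, 23.1882) (6.9819, 30.782) (0, 35.0499) (0, 12.3738)]  |A|=206.3502
9. ⊥bis P0·P8 via (5.095,25.375): [(6.8198, 13.4388) (12.686, 20.6341) (0, 28.557) (0, 12.3738)]  |A|=124.0622
10. ⊥bis P0·P9 via (13.845,23.435): [(6.8198, 13.4388) (12.686, 20.6341) (0, 28.557) (0, 12.3738)]  |A|=124.0622
11. canonical 4-gon: [(6.8198, 13.4388) (12.686, 20.6341) (0, 28.557) (0, 12.3738)]
12. shoelace: 124.0622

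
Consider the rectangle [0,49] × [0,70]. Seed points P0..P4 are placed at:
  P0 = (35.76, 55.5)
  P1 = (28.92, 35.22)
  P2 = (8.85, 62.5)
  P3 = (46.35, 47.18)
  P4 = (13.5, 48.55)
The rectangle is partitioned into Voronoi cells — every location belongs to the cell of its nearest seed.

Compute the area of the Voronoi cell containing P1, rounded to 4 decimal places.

Area of P1's cell: 1743.4974

1. box [0,49]×[0,70]: [(0, 0) (49, 0) (49, 70) (0, 70)]
2. ⊥bis P1·P0 via (32.34,45.36): [(0, 56.2676) (0, 0) (49, 0) (49, 39.7409)]  |A|=2352.2088
3. ⊥bis P1·P2 via (18.885,48.86): [(19.8525, 49.5718) (0, 34.9662) (0, 0) (49, 0) (49, 39.7409)]  |A|=2140.7667
4. ⊥bis P1·P3 via (37.635,41.2): [(35.5154, 44.289) (19.8525, 49.5718) (0, 34.9662) (0, 0) (49, 0) (49, 24.6371)]  |A|=2038.9322
5. ⊥bis P1·P4 via (21.21,41.885): [(35.5154, 44.289) (26.0484, 47.482) (0, 17.3495) (0, 0) (49, 0) (49, 24.6371)]  |A|=1743.4974
6. canonical 6-gon: [(35.5154, 44.289) (26.0484, 47.482) (0, 17.3495) (0, 0) (49, 0) (49, 24.6371)]
7. shoelace: 1743.4974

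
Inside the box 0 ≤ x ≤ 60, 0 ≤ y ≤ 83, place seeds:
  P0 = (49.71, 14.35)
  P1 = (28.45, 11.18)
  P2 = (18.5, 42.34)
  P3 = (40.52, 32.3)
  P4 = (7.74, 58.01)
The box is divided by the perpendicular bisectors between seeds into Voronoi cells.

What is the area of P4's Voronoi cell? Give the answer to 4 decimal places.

1. box [0,60]×[0,83]: [(0, 0) (60, 0) (60, 83) (0, 83)]
2. ⊥bis P4·P0 via (28.725,36.18): [(0, 8.5669) (60, 66.2444) (60, 83) (0, 83)]  |A|=2735.6612
3. ⊥bis P4·P1 via (18.095,34.595): [(0, 26.5927) (34.7282, 41.9508) (60, 66.2444) (60, 83) (0, 83)]  |A|=2422.6591
4. ⊥bis P4·P2 via (13.12,50.175): [(0, 41.166) (60, 82.3657) (60, 83) (0, 83)]  |A|=1274.0483
5. ⊥bis P4·P3 via (24.13,45.155): [(0, 41.166) (45.5129, 72.418) (53.8126, 83) (0, 83)]  |A|=1236.7163
6. canonical 4-gon: [(0, 41.166) (45.5129, 72.418) (53.8126, 83) (0, 83)]
7. shoelace: 1236.7163

Area of P4's cell: 1236.7163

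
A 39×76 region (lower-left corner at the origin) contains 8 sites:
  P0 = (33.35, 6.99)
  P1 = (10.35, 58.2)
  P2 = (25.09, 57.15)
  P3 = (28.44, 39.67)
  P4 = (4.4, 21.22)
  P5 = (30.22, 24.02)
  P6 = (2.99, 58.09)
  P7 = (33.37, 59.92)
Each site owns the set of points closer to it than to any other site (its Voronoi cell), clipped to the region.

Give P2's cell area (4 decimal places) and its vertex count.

Area of P2's cell: 280.8499 (4 vertices)

1. box [0,39]×[0,76]: [(0, 0) (39, 0) (39, 76) (0, 76)]
2. ⊥bis P2·P0 via (29.22,32.07): [(0, 27.2583) (39, 33.6805) (39, 76) (0, 76)]  |A|=1775.6943
3. ⊥bis P2·P1 via (17.72,57.675): [(15.7379, 29.8499) (39, 33.6805) (39, 76) (19.0254, 76)]  |A|=953.1364
4. ⊥bis P2·P3 via (26.765,48.41): [(16.9257, 46.5243) (39, 50.7548) (39, 76) (19.0254, 76)]  |A|=573.018
5. ⊥bis P2·P4 via (14.745,39.185): [(16.9257, 46.5243) (39, 50.7548) (39, 76) (19.0254, 76)]  |A|=573.018
6. ⊥bis P2·P5 via (27.655,40.585): [(16.9257, 46.5243) (39, 50.7548) (39, 76) (19.0254, 76)]  |A|=573.018
7. ⊥bis P2·P6 via (14.04,57.62): [(16.9257, 46.5243) (39, 50.7548) (39, 76) (19.0254, 76)]  |A|=573.018
8. ⊥bis P2·P7 via (29.23,58.535): [(16.9257, 46.5243) (32.2646, 49.464) (23.3872, 76) (19.0254, 76)]  |A|=280.8499
9. canonical 4-gon: [(16.9257, 46.5243) (32.2646, 49.464) (23.3872, 76) (19.0254, 76)]
10. shoelace: 280.8499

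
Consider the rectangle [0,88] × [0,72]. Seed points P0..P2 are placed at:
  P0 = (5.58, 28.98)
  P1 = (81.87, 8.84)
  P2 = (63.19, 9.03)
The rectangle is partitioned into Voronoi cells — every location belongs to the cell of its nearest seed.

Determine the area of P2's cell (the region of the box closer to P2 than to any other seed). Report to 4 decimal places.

Area of P2's cell: 2342.5214

1. box [0,88]×[0,72]: [(0, 0) (88, 0) (88, 72) (0, 72)]
2. ⊥bis P2·P0 via (34.385,19.005): [(27.8037, 0) (88, 0) (88, 72) (52.7369, 72)]  |A|=3436.5408
3. ⊥bis P2·P1 via (72.53,8.935): [(27.8037, 0) (72.4391, 0) (73.1715, 72) (52.7369, 72)]  |A|=2342.5214
4. canonical 4-gon: [(27.8037, 0) (72.4391, 0) (73.1715, 72) (52.7369, 72)]
5. shoelace: 2342.5214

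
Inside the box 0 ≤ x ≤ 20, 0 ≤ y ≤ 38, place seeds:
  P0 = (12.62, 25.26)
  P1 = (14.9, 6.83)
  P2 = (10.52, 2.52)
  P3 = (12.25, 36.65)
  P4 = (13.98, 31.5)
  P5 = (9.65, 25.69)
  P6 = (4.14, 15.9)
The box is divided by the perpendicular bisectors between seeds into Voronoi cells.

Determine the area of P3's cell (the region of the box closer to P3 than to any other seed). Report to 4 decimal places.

1. box [0,20]×[0,38]: [(0, 0) (20, 0) (20, 38) (0, 38)]
2. ⊥bis P3·P0 via (12.435,30.955): [(0, 30.5511) (20, 31.2007) (20, 38) (0, 38)]  |A|=142.482
3. ⊥bis P3·P1 via (13.575,21.74): [(0, 30.5511) (20, 31.2007) (20, 38) (0, 38)]  |A|=142.482
4. ⊥bis P3·P2 via (11.385,19.585): [(0, 30.5511) (20, 31.2007) (20, 38) (0, 38)]  |A|=142.482
5. ⊥bis P3·P4 via (13.115,34.075): [(0, 30.5511) (2.9056, 30.6454) (20, 36.3878) (20, 38) (0, 38)]  |A|=98.1471
6. ⊥bis P3·P5 via (10.95,31.17): [(0, 33.7676) (7.1504, 32.0714) (20, 36.3878) (20, 38) (0, 38)]  |A|=84.7759
7. ⊥bis P3·P6 via (8.195,26.275): [(0, 33.7676) (7.1504, 32.0714) (20, 36.3878) (20, 38) (0, 38)]  |A|=84.7759
8. canonical 5-gon: [(0, 33.7676) (7.1504, 32.0714) (20, 36.3878) (20, 38) (0, 38)]
9. shoelace: 84.7759

Area of P3's cell: 84.7759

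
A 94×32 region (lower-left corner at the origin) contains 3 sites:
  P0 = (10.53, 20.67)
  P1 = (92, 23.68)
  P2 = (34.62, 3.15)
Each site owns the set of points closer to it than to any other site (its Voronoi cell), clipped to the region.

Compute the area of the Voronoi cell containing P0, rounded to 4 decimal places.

1. box [0,94]×[0,32]: [(0, 0) (94, 0) (94, 32) (0, 32)]
2. ⊥bis P0·P1 via (51.265,22.175): [(0, 0) (52.0843, 0) (50.902, 32) (0, 32)]  |A|=1647.7806
3. ⊥bis P0·P2 via (22.575,11.91): [(0, 0) (13.9132, 0) (37.1859, 32) (0, 32)]  |A|=817.5855
4. canonical 4-gon: [(0, 0) (13.9132, 0) (37.1859, 32) (0, 32)]
5. shoelace: 817.5855

Area of P0's cell: 817.5855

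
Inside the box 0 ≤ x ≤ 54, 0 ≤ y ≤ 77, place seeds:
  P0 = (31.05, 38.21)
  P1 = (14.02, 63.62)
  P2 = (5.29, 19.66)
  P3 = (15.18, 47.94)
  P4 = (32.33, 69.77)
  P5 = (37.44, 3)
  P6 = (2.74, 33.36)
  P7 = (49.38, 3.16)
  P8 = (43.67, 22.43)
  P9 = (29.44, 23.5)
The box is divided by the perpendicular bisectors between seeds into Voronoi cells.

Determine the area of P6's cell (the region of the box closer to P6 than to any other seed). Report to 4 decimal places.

Area of P6's cell: 232.9725

1. box [0,54]×[0,77]: [(0, 0) (54, 0) (54, 77) (0, 77)]
2. ⊥bis P6·P0 via (16.895,35.785): [(0, 0) (23.0256, 0) (9.8341, 77) (0, 77)]  |A|=1265.1002
3. ⊥bis P6·P1 via (8.38,48.49): [(0, 51.6138) (0, 0) (23.0256, 0) (15.1508, 45.9661)]  |A|=920.1933
4. ⊥bis P6·P2 via (4.015,26.51): [(0, 51.6138) (0, 25.7627) (18.0368, 29.1199) (15.1508, 45.9661)]  |A|=352.6029
5. ⊥bis P6·P3 via (8.96,40.65): [(0, 48.2949) (0, 25.7627) (18.0368, 29.1199) (17.2773, 33.5535)]  |A|=235.9067
6. ⊥bis P6·P4 via (17.535,51.565): [(0, 48.2949) (0, 25.7627) (18.0368, 29.1199) (17.2773, 33.5535)]  |A|=235.9067
7. ⊥bis P6·P5 via (20.09,18.18): [(0, 48.2949) (0, 25.7627) (18.0368, 29.1199) (17.2773, 33.5535)]  |A|=235.9067
8. ⊥bis P6·P7 via (26.06,18.26): [(0, 48.2949) (0, 25.7627) (18.0368, 29.1199) (17.2773, 33.5535)]  |A|=235.9067
9. ⊥bis P6·P8 via (23.205,27.895): [(0, 48.2949) (0, 25.7627) (18.0368, 29.1199) (17.2773, 33.5535)]  |A|=235.9067
10. ⊥bis P6·P9 via (16.09,28.43): [(0, 48.2949) (0, 25.7627) (16.2199, 28.7817) (17.5006, 32.2499) (17.2773, 33.5535)]  |A|=232.9725
11. canonical 5-gon: [(0, 48.2949) (0, 25.7627) (16.2199, 28.7817) (17.5006, 32.2499) (17.2773, 33.5535)]
12. shoelace: 232.9725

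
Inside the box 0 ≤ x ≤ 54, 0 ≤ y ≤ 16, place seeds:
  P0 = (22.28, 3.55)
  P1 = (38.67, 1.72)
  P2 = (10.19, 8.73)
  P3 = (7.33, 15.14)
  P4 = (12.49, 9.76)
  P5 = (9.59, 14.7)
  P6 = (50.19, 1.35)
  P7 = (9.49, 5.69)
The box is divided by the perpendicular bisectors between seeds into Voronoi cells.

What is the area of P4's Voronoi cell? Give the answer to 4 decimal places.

1. box [0,54]×[0,16]: [(0, 0) (54, 0) (54, 16) (0, 16)]
2. ⊥bis P4·P0 via (17.385,6.655): [(0, 0) (13.1636, 0) (23.3127, 16) (0, 16)]  |A|=291.8106
3. ⊥bis P4·P1 via (25.58,5.74): [(0, 0) (13.1636, 0) (23.3127, 16) (0, 16)]  |A|=291.8106
4. ⊥bis P4·P2 via (11.34,9.245): [(14.5215, 2.1407) (23.3127, 16) (8.3149, 16)]  |A|=103.9294
5. ⊥bis P4·P3 via (9.91,12.45): [(9.9063, 12.4465) (14.5215, 2.1407) (23.3127, 16) (13.6114, 16)]  |A|=94.5189
6. ⊥bis P4·P5 via (11.04,12.23): [(10.2191, 11.7481) (14.5215, 2.1407) (23.3127, 16) (17.462, 16)]  |A|=84.4831
7. ⊥bis P4·P6 via (31.34,5.555): [(10.2191, 11.7481) (14.5215, 2.1407) (23.3127, 16) (17.462, 16)]  |A|=84.4831
8. ⊥bis P4·P7 via (10.99,7.725): [(10.2191, 11.7481) (12.5286, 6.5909) (15.8101, 4.1721) (23.3127, 16) (17.462, 16)]  |A|=79.5916
9. canonical 5-gon: [(10.2191, 11.7481) (12.5286, 6.5909) (15.8101, 4.1721) (23.3127, 16) (17.462, 16)]
10. shoelace: 79.5916

Area of P4's cell: 79.5916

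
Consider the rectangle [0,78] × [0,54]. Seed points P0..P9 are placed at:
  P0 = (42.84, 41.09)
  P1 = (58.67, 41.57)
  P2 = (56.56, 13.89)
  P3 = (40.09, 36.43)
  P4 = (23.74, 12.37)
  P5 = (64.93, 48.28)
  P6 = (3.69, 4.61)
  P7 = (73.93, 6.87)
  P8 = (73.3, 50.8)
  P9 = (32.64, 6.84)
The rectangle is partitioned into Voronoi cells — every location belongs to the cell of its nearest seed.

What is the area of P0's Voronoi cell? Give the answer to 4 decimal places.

1. box [0,78]×[0,54]: [(0, 0) (78, 0) (78, 54) (0, 54)]
2. ⊥bis P0·P1 via (50.755,41.33): [(0, 0) (52.0082, 0) (50.3708, 54) (0, 54)]  |A|=2764.2339
3. ⊥bis P0·P2 via (49.7,27.49): [(0, 2.4207) (51.1524, 28.2226) (50.3708, 54) (0, 54)]  |A|=1968.4163
4. ⊥bis P0·P3 via (41.465,38.76): [(51.0036, 33.131) (50.3708, 54) (15.6401, 54)]  |A|=362.3976
5. ⊥bis P0·P4 via (33.29,26.73): [(51.0036, 33.131) (50.3708, 54) (15.6401, 54)]  |A|=362.3976
6. ⊥bis P0·P5 via (53.885,44.685): [(51.0036, 33.131) (50.3708, 54) (15.6401, 54)]  |A|=362.3976
7. ⊥bis P0·P6 via (23.265,22.85): [(51.0036, 33.131) (50.3708, 54) (15.6401, 54)]  |A|=362.3976
8. ⊥bis P0·P7 via (58.385,23.98): [(51.0036, 33.131) (50.3708, 54) (15.6401, 54)]  |A|=362.3976
9. ⊥bis P0·P8 via (58.07,45.945): [(51.0036, 33.131) (50.3708, 54) (15.6401, 54)]  |A|=362.3976
10. ⊥bis P0·P9 via (37.74,23.965): [(51.0036, 33.131) (50.3708, 54) (15.6401, 54)]  |A|=362.3976
11. canonical 3-gon: [(51.0036, 33.131) (50.3708, 54) (15.6401, 54)]
12. shoelace: 362.3976

Area of P0's cell: 362.3976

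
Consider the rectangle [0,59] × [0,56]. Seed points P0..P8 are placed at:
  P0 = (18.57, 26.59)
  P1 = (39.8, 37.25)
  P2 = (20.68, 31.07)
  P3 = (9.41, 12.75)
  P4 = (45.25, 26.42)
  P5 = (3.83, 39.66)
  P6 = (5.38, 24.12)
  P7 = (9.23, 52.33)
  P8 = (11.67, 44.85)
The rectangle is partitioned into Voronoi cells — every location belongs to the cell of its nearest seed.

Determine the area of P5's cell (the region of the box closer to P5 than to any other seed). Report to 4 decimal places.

Area of P5's cell: 140.8037

1. box [0,59]×[0,56]: [(0, 0) (59, 0) (59, 56) (0, 56)]
2. ⊥bis P5·P0 via (11.2,33.125): [(0, 20.4939) (31.4833, 56) (0, 56)]  |A|=558.9245
3. ⊥bis P5·P1 via (21.815,38.455): [(0, 20.4939) (22.2963, 45.6392) (22.9905, 56) (0, 56)]  |A|=514.9282
4. ⊥bis P5·P2 via (12.255,35.365): [(0, 20.4939) (10.9955, 32.8943) (22.7746, 56) (0, 56)]  |A|=458.3137
5. ⊥bis P5·P3 via (6.62,26.205): [(0, 24.8323) (4.7135, 25.8097) (10.9955, 32.8943) (22.7746, 56) (0, 56)]  |A|=448.0893
6. ⊥bis P5·P4 via (24.54,33.04): [(0, 24.8323) (4.7135, 25.8097) (10.9955, 32.8943) (22.7746, 56) (0, 56)]  |A|=448.0893
7. ⊥bis P5·P6 via (4.605,31.89): [(0, 31.4307) (10.6385, 32.4918) (10.9955, 32.8943) (22.7746, 56) (0, 56)]  |A|=400.1382
8. ⊥bis P5·P7 via (6.53,45.995): [(0, 48.7781) (0, 31.4307) (10.6385, 32.4918) (10.9955, 32.8943) (15.6849, 42.0931)]  |A|=185.1392
9. ⊥bis P5·P8 via (7.75,42.255): [(4.7806, 46.7406) (0, 48.7781) (0, 31.4307) (10.6385, 32.4918) (10.9955, 32.8943) (12.2794, 35.4129)]  |A|=140.8037
10. canonical 6-gon: [(4.7806, 46.7406) (0, 48.7781) (0, 31.4307) (10.6385, 32.4918) (10.9955, 32.8943) (12.2794, 35.4129)]
11. shoelace: 140.8037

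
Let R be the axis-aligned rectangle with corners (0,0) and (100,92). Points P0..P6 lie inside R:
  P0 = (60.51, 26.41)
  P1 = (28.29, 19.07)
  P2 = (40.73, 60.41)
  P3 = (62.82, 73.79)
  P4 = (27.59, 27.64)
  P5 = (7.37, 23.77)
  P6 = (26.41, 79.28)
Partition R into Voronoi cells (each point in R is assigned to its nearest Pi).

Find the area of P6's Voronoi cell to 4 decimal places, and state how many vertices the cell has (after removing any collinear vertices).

Area of P6's cell: 1311.4662 (5 vertices)

1. box [0,100]×[0,92]: [(0, 0) (100, 0) (100, 92) (0, 92)]
2. ⊥bis P6·P0 via (43.46,52.845): [(0, 24.8142) (100, 89.3121) (100, 92) (0, 92)]  |A|=3493.6842
3. ⊥bis P6·P1 via (27.35,49.175): [(0, 48.321) (38.3, 49.5169) (100, 89.3121) (100, 92) (0, 92)]  |A|=3043.5296
4. ⊥bis P6·P2 via (33.57,69.845): [(0, 48.321) (5.4305, 48.4906) (62.7645, 92) (0, 92)]  |A|=1484.0218
5. ⊥bis P6·P3 via (44.615,76.535): [(0, 48.321) (5.4305, 48.4906) (44.9031, 78.4454) (46.9469, 92) (0, 92)]  |A|=1376.821
6. ⊥bis P6·P4 via (27,53.46): [(0, 52.843) (11.5125, 53.1061) (44.9031, 78.4454) (46.9469, 92) (0, 92)]  |A|=1338.7745
7. ⊥bis P6·P5 via (16.89,51.525): [(0, 57.3183) (11.7516, 53.2875) (44.9031, 78.4454) (46.9469, 92) (0, 92)]  |A|=1311.4662
8. canonical 5-gon: [(0, 57.3183) (11.7516, 53.2875) (44.9031, 78.4454) (46.9469, 92) (0, 92)]
9. shoelace: 1311.4662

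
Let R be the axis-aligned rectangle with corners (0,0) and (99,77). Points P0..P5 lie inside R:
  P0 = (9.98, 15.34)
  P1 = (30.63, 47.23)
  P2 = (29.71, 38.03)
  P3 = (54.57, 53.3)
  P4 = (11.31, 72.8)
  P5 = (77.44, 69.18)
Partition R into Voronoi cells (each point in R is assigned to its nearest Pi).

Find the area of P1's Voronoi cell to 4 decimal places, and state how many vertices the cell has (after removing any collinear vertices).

1. box [0,99]×[0,77]: [(0, 0) (99, 0) (99, 77) (0, 77)]
2. ⊥bis P1·P0 via (20.305,31.285): [(0, 44.4333) (68.6187, 0) (99, 0) (99, 77) (0, 77)]  |A|=6098.5227
3. ⊥bis P1·P2 via (30.17,42.63): [(0, 45.647) (99, 35.747) (99, 77) (0, 77)]  |A|=3593.997
4. ⊥bis P1·P3 via (42.6,50.265): [(0, 45.647) (44.9096, 41.156) (35.8213, 77) (0, 77)]  |A|=1346.0141
5. ⊥bis P1·P4 via (20.97,60.015): [(1.7256, 45.4744) (44.9096, 41.156) (37.0478, 72.1629)]  |A|=652.5254
6. ⊥bis P1·P5 via (54.035,58.205): [(1.7256, 45.4744) (44.9096, 41.156) (37.0478, 72.1629)]  |A|=652.5254
7. canonical 3-gon: [(1.7256, 45.4744) (44.9096, 41.156) (37.0478, 72.1629)]
8. shoelace: 652.5254

Area of P1's cell: 652.5254 (3 vertices)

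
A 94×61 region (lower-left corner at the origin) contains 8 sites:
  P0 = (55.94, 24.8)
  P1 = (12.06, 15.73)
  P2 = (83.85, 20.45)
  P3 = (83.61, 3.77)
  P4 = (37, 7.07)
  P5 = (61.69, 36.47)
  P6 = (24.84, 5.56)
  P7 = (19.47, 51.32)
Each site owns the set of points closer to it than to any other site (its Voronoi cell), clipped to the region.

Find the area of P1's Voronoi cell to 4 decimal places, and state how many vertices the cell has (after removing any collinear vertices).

Area of P1's cell: 759.3283 (5 vertices)

1. box [0,94]×[0,61]: [(0, 0) (94, 0) (94, 61) (0, 61)]
2. ⊥bis P1·P0 via (34,20.265): [(0, 0) (38.1888, 0) (25.5801, 61) (0, 61)]  |A|=1944.9499
3. ⊥bis P1·P2 via (47.955,18.09): [(0, 0) (38.1888, 0) (25.5801, 61) (0, 61)]  |A|=1944.9499
4. ⊥bis P1·P3 via (47.835,9.75): [(0, 0) (38.1888, 0) (25.5801, 61) (0, 61)]  |A|=1944.9499
5. ⊥bis P1·P4 via (24.53,11.4): [(0, 0) (20.5715, 0) (31.6149, 31.8039) (25.5801, 61) (0, 61)]  |A|=1664.8016
6. ⊥bis P1·P5 via (36.875,26.1): [(0, 0) (20.5715, 0) (31.6149, 31.8039) (28.7996, 45.4241) (22.2906, 61) (0, 61)]  |A|=1639.1829
7. ⊥bis P1·P6 via (18.45,10.645): [(0, 0) (9.979, 0) (28.7717, 23.6156) (31.6149, 31.8039) (28.7996, 45.4241) (22.2906, 61) (0, 61)]  |A|=1514.1082
8. ⊥bis P1·P7 via (15.765,33.525): [(0, 36.8073) (0, 0) (9.979, 0) (28.7717, 23.6156) (31.1036, 30.3314)]  |A|=759.3283
9. canonical 5-gon: [(0, 36.8073) (0, 0) (9.979, 0) (28.7717, 23.6156) (31.1036, 30.3314)]
10. shoelace: 759.3283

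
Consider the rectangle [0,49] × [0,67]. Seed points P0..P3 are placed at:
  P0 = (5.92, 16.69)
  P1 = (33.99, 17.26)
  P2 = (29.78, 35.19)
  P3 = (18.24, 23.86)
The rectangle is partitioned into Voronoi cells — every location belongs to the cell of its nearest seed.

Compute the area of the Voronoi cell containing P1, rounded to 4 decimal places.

Area of P1's cell: 705.9670

1. box [0,49]×[0,67]: [(0, 0) (49, 0) (49, 67) (0, 67)]
2. ⊥bis P1·P0 via (19.955,16.975): [(20.2997, 0) (49, 0) (49, 67) (18.9392, 67)]  |A|=1968.4977
3. ⊥bis P1·P2 via (31.885,26.225): [(19.8247, 23.3932) (20.2997, 0) (49, 0) (49, 30.2436)]  |A|=776.8801
4. ⊥bis P1·P3 via (26.115,20.56): [(28.1183, 25.3406) (20.1703, 6.3737) (20.2997, 0) (49, 0) (49, 30.2436)]  |A|=705.967
5. canonical 5-gon: [(28.1183, 25.3406) (20.1703, 6.3737) (20.2997, 0) (49, 0) (49, 30.2436)]
6. shoelace: 705.967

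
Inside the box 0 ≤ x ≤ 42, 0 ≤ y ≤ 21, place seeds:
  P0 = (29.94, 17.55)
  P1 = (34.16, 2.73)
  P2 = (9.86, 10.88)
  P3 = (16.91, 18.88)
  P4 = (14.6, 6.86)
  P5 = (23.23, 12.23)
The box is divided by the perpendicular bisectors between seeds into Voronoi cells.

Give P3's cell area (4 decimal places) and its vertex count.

1. box [0,42]×[0,21]: [(0, 0) (42, 0) (42, 21) (0, 21)]
2. ⊥bis P3·P0 via (23.425,18.215): [(0, 0) (21.5658, 0) (23.7093, 21) (0, 21)]  |A|=475.3878
3. ⊥bis P3·P1 via (25.535,10.805): [(0, 0) (15.419, 0) (22.3179, 7.3688) (23.7093, 21) (0, 21)]  |A|=452.7408
4. ⊥bis P3·P2 via (13.385,14.88): [(22.1328, 7.171) (22.3179, 7.3688) (23.7093, 21) (6.4403, 21)]  |A|=120.5301
5. ⊥bis P3·P4 via (15.755,12.87): [(15.641, 12.8919) (22.7424, 11.5272) (23.7093, 21) (6.4403, 21)]  |A|=104.3039
6. ⊥bis P3·P5 via (20.07,15.555): [(15.641, 12.8919) (16.9942, 12.6318) (23.4847, 18.8003) (23.7093, 21) (6.4403, 21)]  |A|=82.9904
7. canonical 5-gon: [(15.641, 12.8919) (16.9942, 12.6318) (23.4847, 18.8003) (23.7093, 21) (6.4403, 21)]
8. shoelace: 82.9904

Area of P3's cell: 82.9904 (5 vertices)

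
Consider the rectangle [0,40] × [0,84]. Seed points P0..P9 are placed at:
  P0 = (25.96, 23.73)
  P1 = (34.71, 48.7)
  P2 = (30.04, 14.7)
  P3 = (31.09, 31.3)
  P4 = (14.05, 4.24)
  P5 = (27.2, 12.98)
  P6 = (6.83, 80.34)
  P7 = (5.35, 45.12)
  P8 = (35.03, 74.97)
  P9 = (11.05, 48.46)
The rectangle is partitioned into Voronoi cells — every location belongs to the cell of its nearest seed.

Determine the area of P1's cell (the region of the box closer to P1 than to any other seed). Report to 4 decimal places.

Area of P1's cell: 370.0269

1. box [0,40]×[0,84]: [(0, 0) (40, 0) (40, 84) (0, 84)]
2. ⊥bis P1·P0 via (30.335,36.215): [(0, 46.845) (40, 32.8282) (40, 84) (0, 84)]  |A|=1766.5362
3. ⊥bis P1·P2 via (32.375,31.7): [(0, 46.845) (40, 32.8282) (40, 84) (0, 84)]  |A|=1766.5362
4. ⊥bis P1·P3 via (32.9,40): [(0, 46.845) (0.0021, 46.8443) (40, 38.5229) (40, 84) (0, 84)]  |A|=1652.6483
5. ⊥bis P1·P4 via (24.38,26.47): [(0, 46.845) (0.0021, 46.8443) (40, 38.5229) (40, 84) (0, 84)]  |A|=1652.6483
6. ⊥bis P1·P5 via (30.955,30.84): [(0, 46.845) (0.0021, 46.8443) (40, 38.5229) (40, 84) (0, 84)]  |A|=1652.6483
7. ⊥bis P1·P6 via (20.77,64.52): [(0.5752, 46.7251) (40, 38.5229) (40, 81.4648)]  |A|=846.4886
8. ⊥bis P1·P7 via (20.03,46.91): [(18.1629, 62.2227) (20.5595, 42.5674) (40, 38.5229) (40, 81.4648)]  |A|=655.0717
9. ⊥bis P1·P8 via (34.87,61.835): [(18.1853, 62.0382) (20.5595, 42.5674) (40, 38.5229) (40, 61.7725)]  |A|=438.0516
10. ⊥bis P1·P9 via (22.88,48.58): [(22.744, 61.9827) (22.946, 42.0709) (40, 38.5229) (40, 61.7725)]  |A|=370.0269
11. canonical 4-gon: [(22.744, 61.9827) (22.946, 42.0709) (40, 38.5229) (40, 61.7725)]
12. shoelace: 370.0269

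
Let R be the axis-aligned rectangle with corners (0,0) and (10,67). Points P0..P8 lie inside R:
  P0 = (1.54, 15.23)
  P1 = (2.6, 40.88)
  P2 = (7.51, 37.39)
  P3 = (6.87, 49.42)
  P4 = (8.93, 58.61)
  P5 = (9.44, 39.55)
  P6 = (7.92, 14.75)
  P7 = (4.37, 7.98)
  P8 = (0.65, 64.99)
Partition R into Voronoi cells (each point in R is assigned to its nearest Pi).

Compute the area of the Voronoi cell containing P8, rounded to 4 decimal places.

1. box [0,10]×[0,67]: [(0, 0) (10, 0) (10, 67) (0, 67)]
2. ⊥bis P8·P0 via (1.095,40.11): [(0, 40.0904) (10, 40.2693) (10, 67) (0, 67)]  |A|=268.2016
3. ⊥bis P8·P1 via (1.625,52.935): [(0, 52.8036) (10, 53.6124) (10, 67) (0, 67)]  |A|=137.9203
4. ⊥bis P8·P2 via (4.08,51.19): [(0, 52.8036) (10, 53.6124) (10, 67) (0, 67)]  |A|=137.9203
5. ⊥bis P8·P3 via (3.76,57.205): [(0, 55.7029) (10, 59.6978) (10, 67) (0, 67)]  |A|=92.9964
6. ⊥bis P8·P4 via (4.79,61.8): [(0, 55.7029) (0.1329, 55.756) (8.7968, 67) (0, 67)]  |A|=50.2061
7. ⊥bis P8·P5 via (5.045,52.27): [(0, 55.7029) (0.1329, 55.756) (8.7968, 67) (0, 67)]  |A|=50.2061
8. ⊥bis P8·P6 via (4.285,39.87): [(0, 55.7029) (0.1329, 55.756) (8.7968, 67) (0, 67)]  |A|=50.2061
9. ⊥bis P8·P7 via (2.51,36.485): [(0, 55.7029) (0.1329, 55.756) (8.7968, 67) (0, 67)]  |A|=50.2061
10. canonical 4-gon: [(0, 55.7029) (0.1329, 55.756) (8.7968, 67) (0, 67)]
11. shoelace: 50.2061

Area of P8's cell: 50.2061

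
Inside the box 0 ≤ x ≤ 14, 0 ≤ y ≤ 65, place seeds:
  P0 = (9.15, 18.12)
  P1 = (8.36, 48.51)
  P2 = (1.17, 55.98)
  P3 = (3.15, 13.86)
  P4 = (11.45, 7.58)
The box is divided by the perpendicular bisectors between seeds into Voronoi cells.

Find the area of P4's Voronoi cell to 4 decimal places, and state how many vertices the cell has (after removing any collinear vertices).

Area of P4's cell: 128.6609 (5 vertices)

1. box [0,14]×[0,65]: [(0, 0) (14, 0) (14, 65) (0, 65)]
2. ⊥bis P4·P0 via (10.3,12.85): [(0, 10.6024) (0, 0) (14, 0) (14, 13.6574)]  |A|=169.8184
3. ⊥bis P4·P1 via (9.905,28.045): [(0, 10.6024) (0, 0) (14, 0) (14, 13.6574)]  |A|=169.8184
4. ⊥bis P4·P2 via (6.31,31.78): [(0, 10.6024) (0, 0) (14, 0) (14, 13.6574)]  |A|=169.8184
5. ⊥bis P4·P3 via (7.3,10.72): [(8.637, 12.4871) (0, 1.0719) (0, 0) (14, 0) (14, 13.6574)]  |A|=128.6609
6. canonical 5-gon: [(8.637, 12.4871) (0, 1.0719) (0, 0) (14, 0) (14, 13.6574)]
7. shoelace: 128.6609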